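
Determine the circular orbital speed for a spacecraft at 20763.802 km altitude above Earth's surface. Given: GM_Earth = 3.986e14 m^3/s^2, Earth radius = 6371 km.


r = R_E + alt = 6371.0 + 20763.802 = 27134.8020 km = 2.7134802e+07 m
v = sqrt(mu/r) = sqrt(3.986e14 / 2.7134802e+07) = 3832.7043 m/s = 3.8327 km/s

3.8327 km/s


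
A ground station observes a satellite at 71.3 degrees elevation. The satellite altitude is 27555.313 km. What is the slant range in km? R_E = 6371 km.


h = 27555.313 km, el = 71.3 deg
d = -R_E*sin(el) + sqrt((R_E*sin(el))^2 + 2*R_E*h + h^2)
d = -6371.0000*sin(1.2444) + sqrt((6371.0000*0.9472103)^2 + 2*6371.0000*27555.313 + 27555.313^2)
d = 27830.0896 km

27830.0896 km


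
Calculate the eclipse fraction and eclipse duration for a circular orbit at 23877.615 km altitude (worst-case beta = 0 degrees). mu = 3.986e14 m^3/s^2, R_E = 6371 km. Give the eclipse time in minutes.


r = 30248.6150 km
T = 872.6060 min
Eclipse fraction = arcsin(R_E/r)/pi = arcsin(6371.0000/30248.6150)/pi
= arcsin(0.2106212)/pi = 0.06754866
Eclipse duration = 0.06754866 * 872.6060 = 58.9434 min

58.9434 minutes


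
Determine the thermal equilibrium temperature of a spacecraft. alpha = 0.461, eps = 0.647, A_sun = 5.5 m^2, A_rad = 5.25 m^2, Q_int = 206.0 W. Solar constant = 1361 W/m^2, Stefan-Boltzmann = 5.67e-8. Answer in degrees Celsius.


Numerator = alpha*S*A_sun + Q_int = 0.461*1361*5.5 + 206.0 = 3656.8155 W
Denominator = eps*sigma*A_rad = 0.647*5.67e-8*5.25 = 1.9259573e-07 W/K^4
T^4 = 1.8987002e+10 K^4
T = 371.2052 K = 98.0552 C

98.0552 degrees Celsius


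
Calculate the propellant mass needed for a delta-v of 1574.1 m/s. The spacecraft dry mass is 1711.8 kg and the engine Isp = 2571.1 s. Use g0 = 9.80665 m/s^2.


ve = Isp * g0 = 2571.1 * 9.80665 = 25213.877815 m/s
mass ratio = exp(dv/ve) = exp(1574.1/25213.877815) = 1.06441985
m_prop = m_dry * (mr - 1) = 1711.8 * (1.06441985 - 1)
m_prop = 110.2739 kg

110.2739 kg


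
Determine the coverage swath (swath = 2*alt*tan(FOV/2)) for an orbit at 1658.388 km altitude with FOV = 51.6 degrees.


FOV = 51.6 deg = 0.9005899 rad
swath = 2 * alt * tan(FOV/2) = 2 * 1658.388 * tan(0.4502949)
swath = 2 * 1658.388 * 0.4834189
swath = 1603.3922 km

1603.3922 km


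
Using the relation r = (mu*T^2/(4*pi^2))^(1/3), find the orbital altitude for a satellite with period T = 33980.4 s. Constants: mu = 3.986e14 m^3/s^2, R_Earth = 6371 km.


T = 33980.4 s
r = (mu*T^2/(4*pi^2))^(1/3) = (3.986e14 * 33980.4^2 / (4*pi^2))^(1/3)
r = 2.2674872e+07 m = 22674.8720 km
alt = r - R_E = 22674.8720 - 6371 = 16303.8720 km

16303.8720 km


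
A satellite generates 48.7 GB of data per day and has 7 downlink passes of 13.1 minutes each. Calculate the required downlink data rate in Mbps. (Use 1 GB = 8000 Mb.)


total contact time = 7 * 13.1 * 60 = 5502.0000 s
data = 48.7 GB = 389600.0000 Mb
rate = 389600.0000 / 5502.0000 = 70.8106 Mbps

70.8106 Mbps


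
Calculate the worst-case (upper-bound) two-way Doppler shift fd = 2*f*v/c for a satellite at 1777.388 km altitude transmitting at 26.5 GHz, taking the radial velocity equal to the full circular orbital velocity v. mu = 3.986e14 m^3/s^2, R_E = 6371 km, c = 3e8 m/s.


r = 8.148388e+06 m
v = sqrt(mu/r) = 6994.1155 m/s (worst-case radial velocity)
f = 26.5 GHz = 2.65e+10 Hz
fd = 2*f*v/c = 2*2.65e+10*6994.1155/3.0e+08
fd = 1.2356271e+06 Hz

1.2356e+06 Hz


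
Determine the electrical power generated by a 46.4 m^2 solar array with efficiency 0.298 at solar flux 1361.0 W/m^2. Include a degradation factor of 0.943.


P = area * eta * S * degradation
P = 46.4 * 0.298 * 1361.0 * 0.943
P = 17746.1465 W

17746.1465 W


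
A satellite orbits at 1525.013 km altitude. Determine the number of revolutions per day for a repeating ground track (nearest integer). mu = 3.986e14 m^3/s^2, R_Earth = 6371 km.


r = 7.896013e+06 m
T = 2*pi*sqrt(r^3/mu) = 6982.6939 s = 116.3782 min
revs/day = 1440 / 116.3782 = 12.3734
Rounded: 12 revolutions per day

12 revolutions per day


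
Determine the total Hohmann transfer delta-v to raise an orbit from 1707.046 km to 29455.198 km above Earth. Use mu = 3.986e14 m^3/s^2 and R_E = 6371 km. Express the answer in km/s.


r1 = 8078.0460 km = 8.078046e+06 m
r2 = 35826.1980 km = 3.5826198e+07 m
dv1 = sqrt(mu/r1)*(sqrt(2*r2/(r1+r2)) - 1) = 1949.3238 m/s
dv2 = sqrt(mu/r2)*(1 - sqrt(2*r1/(r1+r2))) = 1312.1496 m/s
total dv = |dv1| + |dv2| = 1949.3238 + 1312.1496 = 3261.4735 m/s = 3.2615 km/s

3.2615 km/s


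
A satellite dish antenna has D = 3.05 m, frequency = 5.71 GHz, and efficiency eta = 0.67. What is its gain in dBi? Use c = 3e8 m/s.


lambda = c/f = 3e8 / 5.71e+09 = 0.0525394 m
G = eta*(pi*D/lambda)^2 = 0.67*(pi*3.05/0.0525394)^2
G = 22284.5533 (linear)
G = 10*log10(22284.5533) = 43.4800 dBi

43.4800 dBi


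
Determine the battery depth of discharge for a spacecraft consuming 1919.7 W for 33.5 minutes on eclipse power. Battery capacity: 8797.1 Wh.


E_used = P * t / 60 = 1919.7 * 33.5 / 60 = 1071.8325 Wh
DOD = E_used / E_total * 100 = 1071.8325 / 8797.1 * 100
DOD = 12.1839 %

12.1839 %


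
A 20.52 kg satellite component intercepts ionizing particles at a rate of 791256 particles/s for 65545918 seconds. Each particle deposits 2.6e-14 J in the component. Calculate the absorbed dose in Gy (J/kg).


Total energy deposited = rate * time * E_per
  = 791256 * 65545918 * 2.6e-14 = 1.3485 J
Dose = E_total / mass = 1.3485 / 20.52
Dose = 0.06571411 Gy

0.0657 Gy


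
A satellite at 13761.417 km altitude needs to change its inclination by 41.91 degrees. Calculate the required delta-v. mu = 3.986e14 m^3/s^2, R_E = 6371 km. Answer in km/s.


r = 20132.4170 km = 2.0132417e+07 m
V = sqrt(mu/r) = 4449.5971 m/s
di = 41.91 deg = 0.7314675 rad
dV = 2*V*sin(di/2) = 2*4449.5971*sin(0.3657337)
dV = 3182.6598 m/s = 3.1827 km/s

3.1827 km/s


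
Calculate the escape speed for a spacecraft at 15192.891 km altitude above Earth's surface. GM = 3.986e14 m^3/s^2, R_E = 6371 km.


r = 6371.0 + 15192.891 = 21563.8910 km = 2.1563891e+07 m
v_esc = sqrt(2*mu/r) = sqrt(2*3.986e14 / 2.1563891e+07)
v_esc = 6080.2310 m/s = 6.0802 km/s

6.0802 km/s


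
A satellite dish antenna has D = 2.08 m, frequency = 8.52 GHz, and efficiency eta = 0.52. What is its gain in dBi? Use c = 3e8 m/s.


lambda = c/f = 3e8 / 8.52e+09 = 0.03521127 m
G = eta*(pi*D/lambda)^2 = 0.52*(pi*2.08/0.03521127)^2
G = 17908.7980 (linear)
G = 10*log10(17908.7980) = 42.5307 dBi

42.5307 dBi


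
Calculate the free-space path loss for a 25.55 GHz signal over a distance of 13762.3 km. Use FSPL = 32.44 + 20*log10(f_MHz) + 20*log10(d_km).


f = 25.55 GHz = 25550.0000 MHz
d = 13762.3 km
FSPL = 32.44 + 20*log10(25550.0000) + 20*log10(13762.3)
FSPL = 32.44 + 88.1478 + 82.7738
FSPL = 203.3616 dB

203.3616 dB


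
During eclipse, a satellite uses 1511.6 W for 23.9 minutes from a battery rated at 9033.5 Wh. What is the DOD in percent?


E_used = P * t / 60 = 1511.6 * 23.9 / 60 = 602.1207 Wh
DOD = E_used / E_total * 100 = 602.1207 / 9033.5 * 100
DOD = 6.6654 %

6.6654 %


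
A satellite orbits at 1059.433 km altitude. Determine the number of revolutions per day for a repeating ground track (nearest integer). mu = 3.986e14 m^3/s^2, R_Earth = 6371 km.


r = 7.430433e+06 m
T = 2*pi*sqrt(r^3/mu) = 6374.2986 s = 106.2383 min
revs/day = 1440 / 106.2383 = 13.5544
Rounded: 14 revolutions per day

14 revolutions per day


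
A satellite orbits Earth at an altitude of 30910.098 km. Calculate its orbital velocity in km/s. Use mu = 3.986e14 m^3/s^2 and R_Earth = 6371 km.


r = R_E + alt = 6371.0 + 30910.098 = 37281.0980 km = 3.7281098e+07 m
v = sqrt(mu/r) = sqrt(3.986e14 / 3.7281098e+07) = 3269.8234 m/s = 3.2698 km/s

3.2698 km/s


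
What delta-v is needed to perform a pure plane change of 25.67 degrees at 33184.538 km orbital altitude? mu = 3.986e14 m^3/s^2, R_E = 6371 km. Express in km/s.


r = 39555.5380 km = 3.9555538e+07 m
V = sqrt(mu/r) = 3174.4245 m/s
di = 25.67 deg = 0.448026 rad
dV = 2*V*sin(di/2) = 2*3174.4245*sin(0.224013)
dV = 1410.3596 m/s = 1.4104 km/s

1.4104 km/s


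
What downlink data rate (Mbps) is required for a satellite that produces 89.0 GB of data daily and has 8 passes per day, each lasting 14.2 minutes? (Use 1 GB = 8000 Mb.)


total contact time = 8 * 14.2 * 60 = 6816.0000 s
data = 89.0 GB = 712000.0000 Mb
rate = 712000.0000 / 6816.0000 = 104.4601 Mbps

104.4601 Mbps


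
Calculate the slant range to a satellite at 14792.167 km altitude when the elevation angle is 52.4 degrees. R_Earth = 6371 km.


h = 14792.167 km, el = 52.4 deg
d = -R_E*sin(el) + sqrt((R_E*sin(el))^2 + 2*R_E*h + h^2)
d = -6371.0000*sin(0.9145525) + sqrt((6371.0000*0.7922896)^2 + 2*6371.0000*14792.167 + 14792.167^2)
d = 15755.4244 km

15755.4244 km


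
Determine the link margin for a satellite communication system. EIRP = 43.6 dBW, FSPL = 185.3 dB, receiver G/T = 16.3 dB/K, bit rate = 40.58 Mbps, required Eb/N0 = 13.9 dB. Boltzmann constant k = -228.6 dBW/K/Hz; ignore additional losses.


C/N0 = EIRP - FSPL + G/T - k = 43.6 - 185.3 + 16.3 - (-228.6)
C/N0 = 103.2000 dB-Hz
R_b = 40.58 Mbps = 4.058e+07 bps -> 10*log10(R_b) = 76.0831 dB-Hz
Eb/N0 = C/N0 - 10*log10(R_b) = 103.2000 - 76.0831 = 27.1169 dB
Margin = Eb/N0 - Eb/N0_req = 27.1169 - 13.9 = 13.2169 dB (link closes)

13.2169 dB


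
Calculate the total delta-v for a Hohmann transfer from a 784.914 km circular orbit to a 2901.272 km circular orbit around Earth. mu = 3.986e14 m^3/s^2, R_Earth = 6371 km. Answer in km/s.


r1 = 7155.9140 km = 7.155914e+06 m
r2 = 9272.2720 km = 9.272272e+06 m
dv1 = sqrt(mu/r1)*(sqrt(2*r2/(r1+r2)) - 1) = 466.1758 m/s
dv2 = sqrt(mu/r2)*(1 - sqrt(2*r1/(r1+r2))) = 436.8785 m/s
total dv = |dv1| + |dv2| = 466.1758 + 436.8785 = 903.0543 m/s = 0.9030543 km/s

0.9031 km/s


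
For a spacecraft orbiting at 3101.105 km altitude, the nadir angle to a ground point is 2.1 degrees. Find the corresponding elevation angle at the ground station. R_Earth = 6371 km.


r = R_E + alt = 9472.1050 km
Law of sines in the satellite / Earth-center / ground-point triangle:
  sin(nadir)/R_E = sin(90 + el)/r  =>  cos(el) = (r/R_E)*sin(nadir)
cos(el) = (9472.1050 / 6371.0000) * sin(2.1 deg) = 0.05448015
el = arccos(0.05448015) = 86.8770 deg
(Earth-central angle = 90 - nadir - el = 1.0230 deg)

86.8770 degrees


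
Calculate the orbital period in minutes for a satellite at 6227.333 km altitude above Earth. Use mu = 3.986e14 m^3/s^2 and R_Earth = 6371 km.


r = 12598.3330 km = 1.2598333e+07 m
T = 2*pi*sqrt(r^3/mu) = 2*pi*sqrt(1.9995821e+21 / 3.986e14)
T = 14072.8107 s = 234.5468 min

234.5468 minutes


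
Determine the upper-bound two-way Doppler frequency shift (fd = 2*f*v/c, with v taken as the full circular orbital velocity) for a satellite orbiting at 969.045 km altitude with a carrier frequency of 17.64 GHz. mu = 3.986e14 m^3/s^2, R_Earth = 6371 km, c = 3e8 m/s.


r = 7.340045e+06 m
v = sqrt(mu/r) = 7369.1821 m/s (worst-case radial velocity)
f = 17.64 GHz = 1.764e+10 Hz
fd = 2*f*v/c = 2*1.764e+10*7369.1821/3.0e+08
fd = 866615.8098 Hz

866615.8098 Hz


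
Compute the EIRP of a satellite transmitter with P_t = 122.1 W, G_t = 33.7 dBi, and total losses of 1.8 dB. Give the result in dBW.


Pt = 122.1 W = 20.8672 dBW
EIRP = Pt_dBW + Gt - losses = 20.8672 + 33.7 - 1.8 = 52.7672 dBW

52.7672 dBW


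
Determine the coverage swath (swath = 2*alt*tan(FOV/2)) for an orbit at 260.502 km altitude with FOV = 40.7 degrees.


FOV = 40.7 deg = 0.710349 rad
swath = 2 * alt * tan(FOV/2) = 2 * 260.502 * tan(0.3551745)
swath = 2 * 260.502 * 0.3709036
swath = 193.2423 km

193.2423 km


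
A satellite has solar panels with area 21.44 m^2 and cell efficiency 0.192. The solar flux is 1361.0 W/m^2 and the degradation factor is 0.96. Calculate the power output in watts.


P = area * eta * S * degradation
P = 21.44 * 0.192 * 1361.0 * 0.96
P = 5378.4281 W

5378.4281 W


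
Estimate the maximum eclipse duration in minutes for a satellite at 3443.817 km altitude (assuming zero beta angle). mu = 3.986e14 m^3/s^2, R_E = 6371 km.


r = 9814.8170 km
T = 161.2810 min
Eclipse fraction = arcsin(R_E/r)/pi = arcsin(6371.0000/9814.8170)/pi
= arcsin(0.6491206)/pi = 0.224863
Eclipse duration = 0.224863 * 161.2810 = 36.2661 min

36.2661 minutes


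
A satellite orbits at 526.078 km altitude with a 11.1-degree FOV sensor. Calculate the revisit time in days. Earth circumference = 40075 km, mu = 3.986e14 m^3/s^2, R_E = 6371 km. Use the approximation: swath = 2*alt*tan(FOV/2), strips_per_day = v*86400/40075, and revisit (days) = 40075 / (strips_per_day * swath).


swath = 2*526.078*tan(0.09686577) = 102.2379 km
v = sqrt(mu/r) = 7602.1438 m/s = 7.6021 km/s
strips/day = v*86400/40075 = 7.6021*86400/40075 = 16.3899
coverage/day = strips * swath = 16.3899 * 102.2379 = 1675.6684 km
revisit = 40075 / 1675.6684 = 23.9158 days

23.9158 days


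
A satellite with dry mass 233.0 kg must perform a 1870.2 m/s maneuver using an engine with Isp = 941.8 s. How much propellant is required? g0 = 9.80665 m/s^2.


ve = Isp * g0 = 941.8 * 9.80665 = 9235.902970 m/s
mass ratio = exp(dv/ve) = exp(1870.2/9235.902970) = 1.22445076
m_prop = m_dry * (mr - 1) = 233.0 * (1.22445076 - 1)
m_prop = 52.2970 kg

52.2970 kg


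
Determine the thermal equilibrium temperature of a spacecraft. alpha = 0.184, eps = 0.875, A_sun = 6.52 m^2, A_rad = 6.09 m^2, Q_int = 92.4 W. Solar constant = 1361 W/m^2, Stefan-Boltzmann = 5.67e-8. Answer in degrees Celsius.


Numerator = alpha*S*A_sun + Q_int = 0.184*1361*6.52 + 92.4 = 1725.1645 W
Denominator = eps*sigma*A_rad = 0.875*5.67e-8*6.09 = 3.0214012e-07 W/K^4
T^4 = 5.7098159e+09 K^4
T = 274.8878 K = 1.7378 C

1.7378 degrees Celsius


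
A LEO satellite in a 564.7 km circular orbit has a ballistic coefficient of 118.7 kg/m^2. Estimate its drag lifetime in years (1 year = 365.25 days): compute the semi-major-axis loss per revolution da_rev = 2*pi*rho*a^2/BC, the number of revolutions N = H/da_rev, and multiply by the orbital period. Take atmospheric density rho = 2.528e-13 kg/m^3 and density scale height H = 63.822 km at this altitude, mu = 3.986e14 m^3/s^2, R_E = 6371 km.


a = R_E + alt = 6935.7000 km = 6.9357e+06 m
da_rev = 2*pi*rho*a^2/BC = 2*pi*2.528e-13*(6.9357e+06)^2/118.7 = 0.643704905 m per revolution
N = H/da_rev = 63822.0000 m / 0.643704905 m = 99147.9162 revolutions
P = 2*pi*sqrt(a^3/mu) = 5748.3959 s
lifetime = N*P = 99147.9162 * 5748.3959 = 5.6994147e+08 s = 6596.5448 days
years = 6596.5448 / 365.25 = 18.0604 years

18.0604 years


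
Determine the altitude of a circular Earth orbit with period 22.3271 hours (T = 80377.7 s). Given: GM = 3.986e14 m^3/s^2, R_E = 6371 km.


T = 80377.7 s
r = (mu*T^2/(4*pi^2))^(1/3) = (3.986e14 * 80377.7^2 / (4*pi^2))^(1/3)
r = 4.0254667e+07 m = 40254.6668 km
alt = r - R_E = 40254.6668 - 6371 = 33883.6668 km

33883.6668 km


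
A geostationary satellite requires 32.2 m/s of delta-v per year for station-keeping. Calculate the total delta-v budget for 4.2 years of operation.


dV = rate * years = 32.2 * 4.2
dV = 135.2400 m/s

135.2400 m/s


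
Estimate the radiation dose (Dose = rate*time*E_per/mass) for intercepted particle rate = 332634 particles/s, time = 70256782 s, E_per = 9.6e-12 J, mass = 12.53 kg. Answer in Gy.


Total energy deposited = rate * time * E_per
  = 332634 * 70256782 * 9.6e-12 = 224.3500 J
Dose = E_total / mass = 224.3500 / 12.53
Dose = 17.9050 Gy

17.9050 Gy


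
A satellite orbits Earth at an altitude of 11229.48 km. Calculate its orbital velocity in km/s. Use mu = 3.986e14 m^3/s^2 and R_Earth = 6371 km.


r = R_E + alt = 6371.0 + 11229.48 = 17600.4800 km = 1.760048e+07 m
v = sqrt(mu/r) = sqrt(3.986e14 / 1.760048e+07) = 4758.8979 m/s = 4.7589 km/s

4.7589 km/s


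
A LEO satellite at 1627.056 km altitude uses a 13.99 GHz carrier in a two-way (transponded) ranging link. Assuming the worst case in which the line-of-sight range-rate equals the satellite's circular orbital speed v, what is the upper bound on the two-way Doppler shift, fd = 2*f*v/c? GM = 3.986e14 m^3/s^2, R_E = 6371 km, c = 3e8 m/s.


r = 7.998056e+06 m
v = sqrt(mu/r) = 7059.5404 m/s (worst-case radial velocity)
f = 13.99 GHz = 1.399e+10 Hz
fd = 2*f*v/c = 2*1.399e+10*7059.5404/3.0e+08
fd = 658419.7997 Hz

658419.7997 Hz


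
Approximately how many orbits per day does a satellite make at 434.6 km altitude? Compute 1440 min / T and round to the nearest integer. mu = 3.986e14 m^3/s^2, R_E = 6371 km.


r = 6.8056e+06 m
T = 2*pi*sqrt(r^3/mu) = 5587.4140 s = 93.1236 min
revs/day = 1440 / 93.1236 = 15.4633
Rounded: 15 revolutions per day

15 revolutions per day


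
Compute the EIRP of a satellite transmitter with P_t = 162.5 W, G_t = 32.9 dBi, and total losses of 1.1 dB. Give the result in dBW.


Pt = 162.5 W = 22.1085 dBW
EIRP = Pt_dBW + Gt - losses = 22.1085 + 32.9 - 1.1 = 53.9085 dBW

53.9085 dBW


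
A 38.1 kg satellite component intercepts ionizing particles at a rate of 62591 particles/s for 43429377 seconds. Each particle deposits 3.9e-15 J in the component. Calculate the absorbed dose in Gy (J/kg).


Total energy deposited = rate * time * E_per
  = 62591 * 43429377 * 3.9e-15 = 0.01060132 J
Dose = E_total / mass = 0.01060132 / 38.1
Dose = 2.7824997e-04 Gy

2.7825e-04 Gy


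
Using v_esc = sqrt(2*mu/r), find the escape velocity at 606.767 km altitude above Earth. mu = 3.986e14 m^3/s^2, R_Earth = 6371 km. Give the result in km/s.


r = 6371.0 + 606.767 = 6977.7670 km = 6.977767e+06 m
v_esc = sqrt(2*mu/r) = sqrt(2*3.986e14 / 6.977767e+06)
v_esc = 10688.7129 m/s = 10.6887 km/s

10.6887 km/s


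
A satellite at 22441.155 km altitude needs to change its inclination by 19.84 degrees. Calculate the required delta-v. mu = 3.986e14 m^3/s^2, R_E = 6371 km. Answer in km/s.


r = 28812.1550 km = 2.8812155e+07 m
V = sqrt(mu/r) = 3719.4676 m/s
di = 19.84 deg = 0.3462733 rad
dV = 2*V*sin(di/2) = 2*3719.4676*sin(0.1731367)
dV = 1281.5274 m/s = 1.2815 km/s

1.2815 km/s


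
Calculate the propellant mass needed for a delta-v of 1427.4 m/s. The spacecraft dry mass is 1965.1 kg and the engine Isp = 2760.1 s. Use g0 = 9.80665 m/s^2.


ve = Isp * g0 = 2760.1 * 9.80665 = 27067.334665 m/s
mass ratio = exp(dv/ve) = exp(1427.4/27067.334665) = 1.05415042
m_prop = m_dry * (mr - 1) = 1965.1 * (1.05415042 - 1)
m_prop = 106.4110 kg

106.4110 kg


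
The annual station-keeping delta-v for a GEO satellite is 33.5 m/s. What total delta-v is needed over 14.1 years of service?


dV = rate * years = 33.5 * 14.1
dV = 472.3500 m/s

472.3500 m/s


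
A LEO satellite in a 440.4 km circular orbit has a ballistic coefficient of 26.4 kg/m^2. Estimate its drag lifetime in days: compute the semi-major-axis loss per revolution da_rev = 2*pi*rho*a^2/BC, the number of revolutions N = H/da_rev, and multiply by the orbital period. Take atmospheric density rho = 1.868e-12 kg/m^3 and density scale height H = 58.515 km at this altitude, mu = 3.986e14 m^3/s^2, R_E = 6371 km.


a = R_E + alt = 6811.4000 km = 6.8114e+06 m
da_rev = 2*pi*rho*a^2/BC = 2*pi*1.868e-12*(6.8114e+06)^2/26.4 = 20.626502 m per revolution
N = H/da_rev = 58515.0000 m / 20.626502 m = 2836.8843 revolutions
P = 2*pi*sqrt(a^3/mu) = 5594.5582 s
lifetime = N*P = 2836.8843 * 5594.5582 = 1.5871114e+07 s = 183.6935 days

183.6935 days


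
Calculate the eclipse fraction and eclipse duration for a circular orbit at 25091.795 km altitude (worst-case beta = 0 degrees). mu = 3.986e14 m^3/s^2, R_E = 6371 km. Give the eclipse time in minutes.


r = 31462.7950 km
T = 925.6694 min
Eclipse fraction = arcsin(R_E/r)/pi = arcsin(6371.0000/31462.7950)/pi
= arcsin(0.2024931)/pi = 0.06490438
Eclipse duration = 0.06490438 * 925.6694 = 60.0800 min

60.0800 minutes


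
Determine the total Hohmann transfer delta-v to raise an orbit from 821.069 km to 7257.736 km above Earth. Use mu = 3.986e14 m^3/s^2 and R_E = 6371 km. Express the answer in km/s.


r1 = 7192.0690 km = 7.192069e+06 m
r2 = 13628.7360 km = 1.3628736e+07 m
dv1 = sqrt(mu/r1)*(sqrt(2*r2/(r1+r2)) - 1) = 1073.3570 m/s
dv2 = sqrt(mu/r2)*(1 - sqrt(2*r1/(r1+r2))) = 913.0072 m/s
total dv = |dv1| + |dv2| = 1073.3570 + 913.0072 = 1986.3642 m/s = 1.9864 km/s

1.9864 km/s


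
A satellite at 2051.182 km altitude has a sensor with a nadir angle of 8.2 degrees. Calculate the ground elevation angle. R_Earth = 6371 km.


r = R_E + alt = 8422.1820 km
Law of sines in the satellite / Earth-center / ground-point triangle:
  sin(nadir)/R_E = sin(90 + el)/r  =>  cos(el) = (r/R_E)*sin(nadir)
cos(el) = (8422.1820 / 6371.0000) * sin(8.2 deg) = 0.1885492
el = arccos(0.1885492) = 79.1319 deg
(Earth-central angle = 90 - nadir - el = 2.6681 deg)

79.1319 degrees


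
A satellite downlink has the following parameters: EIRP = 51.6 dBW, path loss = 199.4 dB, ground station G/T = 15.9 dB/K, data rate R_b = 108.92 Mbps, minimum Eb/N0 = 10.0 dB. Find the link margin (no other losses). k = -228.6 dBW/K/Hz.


C/N0 = EIRP - FSPL + G/T - k = 51.6 - 199.4 + 15.9 - (-228.6)
C/N0 = 96.7000 dB-Hz
R_b = 108.92 Mbps = 1.0892e+08 bps -> 10*log10(R_b) = 80.3711 dB-Hz
Eb/N0 = C/N0 - 10*log10(R_b) = 96.7000 - 80.3711 = 16.3289 dB
Margin = Eb/N0 - Eb/N0_req = 16.3289 - 10.0 = 6.3289 dB (link closes)

6.3289 dB


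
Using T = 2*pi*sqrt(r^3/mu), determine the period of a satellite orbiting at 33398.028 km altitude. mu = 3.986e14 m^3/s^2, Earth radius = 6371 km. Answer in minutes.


r = 39769.0280 km = 3.9769028e+07 m
T = 2*pi*sqrt(r^3/mu) = 2*pi*sqrt(6.2897724e+22 / 3.986e14)
T = 78927.5616 s = 1315.4594 min

1315.4594 minutes


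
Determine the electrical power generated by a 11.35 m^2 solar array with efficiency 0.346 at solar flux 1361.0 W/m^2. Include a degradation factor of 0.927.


P = area * eta * S * degradation
P = 11.35 * 0.346 * 1361.0 * 0.927
P = 4954.6139 W

4954.6139 W


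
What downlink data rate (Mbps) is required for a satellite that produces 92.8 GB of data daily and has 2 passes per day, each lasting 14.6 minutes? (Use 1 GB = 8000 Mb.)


total contact time = 2 * 14.6 * 60 = 1752.0000 s
data = 92.8 GB = 742400.0000 Mb
rate = 742400.0000 / 1752.0000 = 423.7443 Mbps

423.7443 Mbps


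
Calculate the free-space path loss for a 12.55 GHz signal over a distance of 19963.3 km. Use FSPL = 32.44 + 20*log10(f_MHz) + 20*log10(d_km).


f = 12.55 GHz = 12550.0000 MHz
d = 19963.3 km
FSPL = 32.44 + 20*log10(12550.0000) + 20*log10(19963.3)
FSPL = 32.44 + 81.9729 + 86.0046
FSPL = 200.4175 dB

200.4175 dB


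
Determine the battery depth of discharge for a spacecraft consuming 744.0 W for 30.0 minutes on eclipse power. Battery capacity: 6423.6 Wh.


E_used = P * t / 60 = 744.0 * 30.0 / 60 = 372.0000 Wh
DOD = E_used / E_total * 100 = 372.0000 / 6423.6 * 100
DOD = 5.7911 %

5.7911 %


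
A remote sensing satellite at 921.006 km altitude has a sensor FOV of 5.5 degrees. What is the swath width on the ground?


FOV = 5.5 deg = 0.09599311 rad
swath = 2 * alt * tan(FOV/2) = 2 * 921.006 * tan(0.04799655)
swath = 2 * 921.006 * 0.04803344
swath = 88.4782 km

88.4782 km


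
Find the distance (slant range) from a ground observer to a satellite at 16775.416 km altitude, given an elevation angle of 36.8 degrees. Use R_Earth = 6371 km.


h = 16775.416 km, el = 36.8 deg
d = -R_E*sin(el) + sqrt((R_E*sin(el))^2 + 2*R_E*h + h^2)
d = -6371.0000*sin(0.6422812) + sqrt((6371.0000*0.5990236)^2 + 2*6371.0000*16775.416 + 16775.416^2)
d = 18760.8588 km

18760.8588 km


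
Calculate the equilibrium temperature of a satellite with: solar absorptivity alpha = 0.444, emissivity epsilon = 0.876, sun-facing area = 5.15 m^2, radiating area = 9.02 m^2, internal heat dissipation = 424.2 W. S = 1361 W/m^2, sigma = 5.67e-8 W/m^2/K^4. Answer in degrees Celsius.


Numerator = alpha*S*A_sun + Q_int = 0.444*1361*5.15 + 424.2 = 3536.2626 W
Denominator = eps*sigma*A_rad = 0.876*5.67e-8*9.02 = 4.4801618e-07 W/K^4
T^4 = 7.8931582e+09 K^4
T = 298.0662 K = 24.9162 C

24.9162 degrees Celsius


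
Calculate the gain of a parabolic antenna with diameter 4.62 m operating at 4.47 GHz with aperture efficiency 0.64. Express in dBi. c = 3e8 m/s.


lambda = c/f = 3e8 / 4.47e+09 = 0.06711409 m
G = eta*(pi*D/lambda)^2 = 0.64*(pi*4.62/0.06711409)^2
G = 29932.0324 (linear)
G = 10*log10(29932.0324) = 44.7614 dBi

44.7614 dBi


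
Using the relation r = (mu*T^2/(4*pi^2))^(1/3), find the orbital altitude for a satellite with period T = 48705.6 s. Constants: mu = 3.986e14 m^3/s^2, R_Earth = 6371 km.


T = 48705.6 s
r = (mu*T^2/(4*pi^2))^(1/3) = (3.986e14 * 48705.6^2 / (4*pi^2))^(1/3)
r = 2.8825606e+07 m = 28825.6063 km
alt = r - R_E = 28825.6063 - 6371 = 22454.6063 km

22454.6063 km


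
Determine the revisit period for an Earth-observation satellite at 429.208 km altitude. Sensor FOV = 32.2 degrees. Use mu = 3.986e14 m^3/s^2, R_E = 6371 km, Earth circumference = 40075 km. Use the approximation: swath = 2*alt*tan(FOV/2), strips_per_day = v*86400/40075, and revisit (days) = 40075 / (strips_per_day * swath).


swath = 2*429.208*tan(0.280998) = 247.7690 km
v = sqrt(mu/r) = 7656.0991 m/s = 7.6561 km/s
strips/day = v*86400/40075 = 7.6561*86400/40075 = 16.5062
coverage/day = strips * swath = 16.5062 * 247.7690 = 4089.7316 km
revisit = 40075 / 4089.7316 = 9.7989 days

9.7989 days


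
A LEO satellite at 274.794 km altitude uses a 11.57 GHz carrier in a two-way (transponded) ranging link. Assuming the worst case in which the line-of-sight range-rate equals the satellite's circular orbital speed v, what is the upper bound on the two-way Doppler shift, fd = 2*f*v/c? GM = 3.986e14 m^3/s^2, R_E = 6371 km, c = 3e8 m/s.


r = 6.645794e+06 m
v = sqrt(mu/r) = 7744.5326 m/s (worst-case radial velocity)
f = 11.57 GHz = 1.157e+10 Hz
fd = 2*f*v/c = 2*1.157e+10*7744.5326/3.0e+08
fd = 597361.6108 Hz

597361.6108 Hz


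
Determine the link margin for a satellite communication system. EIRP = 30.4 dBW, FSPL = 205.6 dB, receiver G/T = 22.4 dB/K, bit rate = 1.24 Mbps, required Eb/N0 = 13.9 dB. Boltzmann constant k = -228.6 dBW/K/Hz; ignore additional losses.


C/N0 = EIRP - FSPL + G/T - k = 30.4 - 205.6 + 22.4 - (-228.6)
C/N0 = 75.8000 dB-Hz
R_b = 1.24 Mbps = 1.24e+06 bps -> 10*log10(R_b) = 60.9342 dB-Hz
Eb/N0 = C/N0 - 10*log10(R_b) = 75.8000 - 60.9342 = 14.8658 dB
Margin = Eb/N0 - Eb/N0_req = 14.8658 - 13.9 = 0.9657831 dB (link closes)

0.9658 dB


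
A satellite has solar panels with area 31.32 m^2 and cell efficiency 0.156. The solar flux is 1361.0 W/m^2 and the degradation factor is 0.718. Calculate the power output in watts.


P = area * eta * S * degradation
P = 31.32 * 0.156 * 1361.0 * 0.718
P = 4774.5113 W

4774.5113 W


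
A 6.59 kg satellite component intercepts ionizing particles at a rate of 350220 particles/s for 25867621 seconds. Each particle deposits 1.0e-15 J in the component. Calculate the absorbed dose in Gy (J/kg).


Total energy deposited = rate * time * E_per
  = 350220 * 25867621 * 1.0e-15 = 0.009059358 J
Dose = E_total / mass = 0.009059358 / 6.59
Dose = 0.001374713 Gy

0.0014 Gy


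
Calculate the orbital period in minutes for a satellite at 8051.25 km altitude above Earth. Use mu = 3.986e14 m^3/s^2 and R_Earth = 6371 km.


r = 14422.2500 km = 1.442225e+07 m
T = 2*pi*sqrt(r^3/mu) = 2*pi*sqrt(2.9998467e+21 / 3.986e14)
T = 17236.9630 s = 287.2827 min

287.2827 minutes


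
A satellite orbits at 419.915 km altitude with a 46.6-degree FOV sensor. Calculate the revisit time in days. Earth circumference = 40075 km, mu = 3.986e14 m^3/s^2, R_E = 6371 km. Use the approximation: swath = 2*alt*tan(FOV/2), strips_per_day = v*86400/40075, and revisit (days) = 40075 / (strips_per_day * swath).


swath = 2*419.915*tan(0.4066617) = 361.6879 km
v = sqrt(mu/r) = 7661.3358 m/s = 7.6613 km/s
strips/day = v*86400/40075 = 7.6613*86400/40075 = 16.5175
coverage/day = strips * swath = 16.5175 * 361.6879 = 5974.1860 km
revisit = 40075 / 5974.1860 = 6.7080 days

6.7080 days


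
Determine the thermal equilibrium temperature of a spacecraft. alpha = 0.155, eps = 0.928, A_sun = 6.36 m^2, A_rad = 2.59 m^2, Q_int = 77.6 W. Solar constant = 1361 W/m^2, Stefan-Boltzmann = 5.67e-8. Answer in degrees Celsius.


Numerator = alpha*S*A_sun + Q_int = 0.155*1361*6.36 + 77.6 = 1419.2738 W
Denominator = eps*sigma*A_rad = 0.928*5.67e-8*2.59 = 1.3627958e-07 W/K^4
T^4 = 1.0414427e+10 K^4
T = 319.4544 K = 46.3044 C

46.3044 degrees Celsius


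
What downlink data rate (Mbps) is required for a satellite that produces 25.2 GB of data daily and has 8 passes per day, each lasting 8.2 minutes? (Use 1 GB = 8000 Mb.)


total contact time = 8 * 8.2 * 60 = 3936.0000 s
data = 25.2 GB = 201600.0000 Mb
rate = 201600.0000 / 3936.0000 = 51.2195 Mbps

51.2195 Mbps


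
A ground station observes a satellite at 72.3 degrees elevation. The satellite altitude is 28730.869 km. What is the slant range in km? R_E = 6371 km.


h = 28730.869 km, el = 72.3 deg
d = -R_E*sin(el) + sqrt((R_E*sin(el))^2 + 2*R_E*h + h^2)
d = -6371.0000*sin(1.2619) + sqrt((6371.0000*0.9526615)^2 + 2*6371.0000*28730.869 + 28730.869^2)
d = 28978.9782 km

28978.9782 km


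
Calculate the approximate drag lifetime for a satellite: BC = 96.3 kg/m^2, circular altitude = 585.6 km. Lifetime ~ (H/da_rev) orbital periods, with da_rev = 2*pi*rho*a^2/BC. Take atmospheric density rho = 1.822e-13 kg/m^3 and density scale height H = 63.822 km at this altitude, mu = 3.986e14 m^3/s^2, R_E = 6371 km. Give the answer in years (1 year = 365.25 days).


a = R_E + alt = 6956.6000 km = 6.9566e+06 m
da_rev = 2*pi*rho*a^2/BC = 2*pi*1.822e-13*(6.9566e+06)^2/96.3 = 0.575302179 m per revolution
N = H/da_rev = 63822.0000 m / 0.575302179 m = 110936.4824 revolutions
P = 2*pi*sqrt(a^3/mu) = 5774.3987 s
lifetime = N*P = 110936.4824 * 5774.3987 = 6.4059148e+08 s = 7414.2533 days
years = 7414.2533 / 365.25 = 20.2991 years

20.2991 years


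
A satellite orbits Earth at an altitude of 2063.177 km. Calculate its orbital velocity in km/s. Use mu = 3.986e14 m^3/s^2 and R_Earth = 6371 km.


r = R_E + alt = 6371.0 + 2063.177 = 8434.1770 km = 8.434177e+06 m
v = sqrt(mu/r) = sqrt(3.986e14 / 8.434177e+06) = 6874.5978 m/s = 6.8746 km/s

6.8746 km/s


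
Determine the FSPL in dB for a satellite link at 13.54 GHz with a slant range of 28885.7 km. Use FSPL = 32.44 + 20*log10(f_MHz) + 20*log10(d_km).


f = 13.54 GHz = 13540.0000 MHz
d = 28885.7 km
FSPL = 32.44 + 20*log10(13540.0000) + 20*log10(28885.7)
FSPL = 32.44 + 82.6324 + 89.2137
FSPL = 204.2860 dB

204.2860 dB


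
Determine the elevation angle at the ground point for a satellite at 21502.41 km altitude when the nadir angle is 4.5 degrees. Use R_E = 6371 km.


r = R_E + alt = 27873.4100 km
Law of sines in the satellite / Earth-center / ground-point triangle:
  sin(nadir)/R_E = sin(90 + el)/r  =>  cos(el) = (r/R_E)*sin(nadir)
cos(el) = (27873.4100 / 6371.0000) * sin(4.5 deg) = 0.3432621
el = arccos(0.3432621) = 69.9243 deg
(Earth-central angle = 90 - nadir - el = 15.5757 deg)

69.9243 degrees


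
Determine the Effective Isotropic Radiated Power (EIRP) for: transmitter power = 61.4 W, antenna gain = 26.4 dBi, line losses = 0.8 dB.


Pt = 61.4 W = 17.8817 dBW
EIRP = Pt_dBW + Gt - losses = 17.8817 + 26.4 - 0.8 = 43.4817 dBW

43.4817 dBW


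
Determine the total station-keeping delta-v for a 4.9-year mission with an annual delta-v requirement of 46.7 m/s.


dV = rate * years = 46.7 * 4.9
dV = 228.8300 m/s

228.8300 m/s


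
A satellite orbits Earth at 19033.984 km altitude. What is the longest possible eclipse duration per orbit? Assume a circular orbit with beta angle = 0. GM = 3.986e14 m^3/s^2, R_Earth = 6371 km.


r = 25404.9840 km
T = 671.6428 min
Eclipse fraction = arcsin(R_E/r)/pi = arcsin(6371.0000/25404.9840)/pi
= arcsin(0.2507776)/pi = 0.08068627
Eclipse duration = 0.08068627 * 671.6428 = 54.1924 min

54.1924 minutes


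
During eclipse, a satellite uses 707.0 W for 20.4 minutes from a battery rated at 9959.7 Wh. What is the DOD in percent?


E_used = P * t / 60 = 707.0 * 20.4 / 60 = 240.3800 Wh
DOD = E_used / E_total * 100 = 240.3800 / 9959.7 * 100
DOD = 2.4135 %

2.4135 %


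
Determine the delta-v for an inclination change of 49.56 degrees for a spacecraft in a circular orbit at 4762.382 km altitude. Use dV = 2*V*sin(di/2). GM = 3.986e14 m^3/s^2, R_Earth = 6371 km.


r = 11133.3820 km = 1.1133382e+07 m
V = sqrt(mu/r) = 5983.4972 m/s
di = 49.56 deg = 0.8649852 rad
dV = 2*V*sin(di/2) = 2*5983.4972*sin(0.4324926)
dV = 5015.7884 m/s = 5.0158 km/s

5.0158 km/s


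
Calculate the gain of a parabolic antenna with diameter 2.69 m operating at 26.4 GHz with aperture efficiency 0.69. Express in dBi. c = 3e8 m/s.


lambda = c/f = 3e8 / 2.64e+10 = 0.01136364 m
G = eta*(pi*D/lambda)^2 = 0.69*(pi*2.69/0.01136364)^2
G = 381609.1157 (linear)
G = 10*log10(381609.1157) = 55.8162 dBi

55.8162 dBi


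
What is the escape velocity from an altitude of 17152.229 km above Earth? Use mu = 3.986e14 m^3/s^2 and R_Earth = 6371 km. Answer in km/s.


r = 6371.0 + 17152.229 = 23523.2290 km = 2.3523229e+07 m
v_esc = sqrt(2*mu/r) = sqrt(2*3.986e14 / 2.3523229e+07)
v_esc = 5821.5037 m/s = 5.8215 km/s

5.8215 km/s


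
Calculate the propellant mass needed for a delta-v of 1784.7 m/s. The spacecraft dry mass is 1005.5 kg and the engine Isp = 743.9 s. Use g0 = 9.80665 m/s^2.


ve = Isp * g0 = 743.9 * 9.80665 = 7295.166935 m/s
mass ratio = exp(dv/ve) = exp(1784.7/7295.166935) = 1.27716327
m_prop = m_dry * (mr - 1) = 1005.5 * (1.27716327 - 1)
m_prop = 278.6877 kg

278.6877 kg


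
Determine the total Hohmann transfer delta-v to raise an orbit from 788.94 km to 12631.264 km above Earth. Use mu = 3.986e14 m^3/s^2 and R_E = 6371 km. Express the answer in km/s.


r1 = 7159.9400 km = 7.15994e+06 m
r2 = 19002.2640 km = 1.9002264e+07 m
dv1 = sqrt(mu/r1)*(sqrt(2*r2/(r1+r2)) - 1) = 1531.4996 m/s
dv2 = sqrt(mu/r2)*(1 - sqrt(2*r1/(r1+r2))) = 1191.5754 m/s
total dv = |dv1| + |dv2| = 1531.4996 + 1191.5754 = 2723.0750 m/s = 2.7231 km/s

2.7231 km/s


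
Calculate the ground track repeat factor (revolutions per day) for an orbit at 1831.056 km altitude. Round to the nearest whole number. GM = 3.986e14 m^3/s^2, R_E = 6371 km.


r = 8.202056e+06 m
T = 2*pi*sqrt(r^3/mu) = 7392.5678 s = 123.2095 min
revs/day = 1440 / 123.2095 = 11.6874
Rounded: 12 revolutions per day

12 revolutions per day


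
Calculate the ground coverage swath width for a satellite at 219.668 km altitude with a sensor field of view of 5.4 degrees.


FOV = 5.4 deg = 0.09424778 rad
swath = 2 * alt * tan(FOV/2) = 2 * 219.668 * tan(0.04712389)
swath = 2 * 219.668 * 0.0471588
swath = 20.7186 km

20.7186 km


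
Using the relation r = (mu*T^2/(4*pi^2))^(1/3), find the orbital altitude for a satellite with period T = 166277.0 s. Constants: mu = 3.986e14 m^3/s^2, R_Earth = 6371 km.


T = 166277.0 s
r = (mu*T^2/(4*pi^2))^(1/3) = (3.986e14 * 166277.0^2 / (4*pi^2))^(1/3)
r = 6.5355274e+07 m = 65355.2739 km
alt = r - R_E = 65355.2739 - 6371 = 58984.2739 km

58984.2739 km


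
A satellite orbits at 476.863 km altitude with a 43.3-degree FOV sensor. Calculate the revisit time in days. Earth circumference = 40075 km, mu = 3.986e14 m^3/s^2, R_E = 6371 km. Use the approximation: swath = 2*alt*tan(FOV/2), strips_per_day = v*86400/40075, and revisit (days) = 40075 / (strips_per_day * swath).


swath = 2*476.863*tan(0.3778638) = 378.5699 km
v = sqrt(mu/r) = 7629.4128 m/s = 7.6294 km/s
strips/day = v*86400/40075 = 7.6294*86400/40075 = 16.4487
coverage/day = strips * swath = 16.4487 * 378.5699 = 6226.9794 km
revisit = 40075 / 6226.9794 = 6.4357 days

6.4357 days


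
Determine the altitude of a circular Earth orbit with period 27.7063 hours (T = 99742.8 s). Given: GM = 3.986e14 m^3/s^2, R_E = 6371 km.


T = 99742.8 s
r = (mu*T^2/(4*pi^2))^(1/3) = (3.986e14 * 99742.8^2 / (4*pi^2))^(1/3)
r = 4.6485077e+07 m = 46485.0772 km
alt = r - R_E = 46485.0772 - 6371 = 40114.0772 km

40114.0772 km


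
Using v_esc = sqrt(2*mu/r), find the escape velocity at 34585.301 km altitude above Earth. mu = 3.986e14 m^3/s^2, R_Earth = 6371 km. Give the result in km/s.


r = 6371.0 + 34585.301 = 40956.3010 km = 4.0956301e+07 m
v_esc = sqrt(2*mu/r) = sqrt(2*3.986e14 / 4.0956301e+07)
v_esc = 4411.8758 m/s = 4.4119 km/s

4.4119 km/s


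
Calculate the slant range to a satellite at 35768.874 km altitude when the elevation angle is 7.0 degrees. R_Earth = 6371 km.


h = 35768.874 km, el = 7.0 deg
d = -R_E*sin(el) + sqrt((R_E*sin(el))^2 + 2*R_E*h + h^2)
d = -6371.0000*sin(0.122173) + sqrt((6371.0000*0.1218693)^2 + 2*6371.0000*35768.874 + 35768.874^2)
d = 40886.2898 km

40886.2898 km


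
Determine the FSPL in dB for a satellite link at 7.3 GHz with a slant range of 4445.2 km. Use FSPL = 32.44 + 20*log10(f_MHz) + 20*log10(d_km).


f = 7.3 GHz = 7300.0000 MHz
d = 4445.2 km
FSPL = 32.44 + 20*log10(7300.0000) + 20*log10(4445.2)
FSPL = 32.44 + 77.2665 + 72.9578
FSPL = 182.6643 dB

182.6643 dB


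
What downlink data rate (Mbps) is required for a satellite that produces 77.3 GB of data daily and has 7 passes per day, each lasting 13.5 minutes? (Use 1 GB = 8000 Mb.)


total contact time = 7 * 13.5 * 60 = 5670.0000 s
data = 77.3 GB = 618400.0000 Mb
rate = 618400.0000 / 5670.0000 = 109.0653 Mbps

109.0653 Mbps


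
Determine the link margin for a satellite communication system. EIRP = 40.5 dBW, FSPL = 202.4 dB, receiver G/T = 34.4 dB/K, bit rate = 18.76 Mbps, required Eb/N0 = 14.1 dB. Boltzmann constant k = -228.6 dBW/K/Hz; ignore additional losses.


C/N0 = EIRP - FSPL + G/T - k = 40.5 - 202.4 + 34.4 - (-228.6)
C/N0 = 101.1000 dB-Hz
R_b = 18.76 Mbps = 1.876e+07 bps -> 10*log10(R_b) = 72.7323 dB-Hz
Eb/N0 = C/N0 - 10*log10(R_b) = 101.1000 - 72.7323 = 28.3677 dB
Margin = Eb/N0 - Eb/N0_req = 28.3677 - 14.1 = 14.2677 dB (link closes)

14.2677 dB


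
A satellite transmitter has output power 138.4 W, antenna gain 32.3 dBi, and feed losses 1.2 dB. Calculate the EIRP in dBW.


Pt = 138.4 W = 21.4114 dBW
EIRP = Pt_dBW + Gt - losses = 21.4114 + 32.3 - 1.2 = 52.5114 dBW

52.5114 dBW


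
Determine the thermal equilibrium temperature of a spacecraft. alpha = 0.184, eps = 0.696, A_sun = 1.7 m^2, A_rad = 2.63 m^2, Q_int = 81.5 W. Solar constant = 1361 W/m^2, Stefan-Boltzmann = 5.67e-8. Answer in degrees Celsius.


Numerator = alpha*S*A_sun + Q_int = 0.184*1361*1.7 + 81.5 = 507.2208 W
Denominator = eps*sigma*A_rad = 0.696*5.67e-8*2.63 = 1.0378822e-07 W/K^4
T^4 = 4.887075e+09 K^4
T = 264.4005 K = -8.7495 C

-8.7495 degrees Celsius


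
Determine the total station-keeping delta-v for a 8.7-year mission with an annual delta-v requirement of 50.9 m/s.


dV = rate * years = 50.9 * 8.7
dV = 442.8300 m/s

442.8300 m/s


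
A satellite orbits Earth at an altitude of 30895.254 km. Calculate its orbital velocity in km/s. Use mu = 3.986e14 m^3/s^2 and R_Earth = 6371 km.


r = R_E + alt = 6371.0 + 30895.254 = 37266.2540 km = 3.7266254e+07 m
v = sqrt(mu/r) = sqrt(3.986e14 / 3.7266254e+07) = 3270.4746 m/s = 3.2705 km/s

3.2705 km/s


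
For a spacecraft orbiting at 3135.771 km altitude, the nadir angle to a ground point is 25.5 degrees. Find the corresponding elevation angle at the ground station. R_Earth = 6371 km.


r = R_E + alt = 9506.7710 km
Law of sines in the satellite / Earth-center / ground-point triangle:
  sin(nadir)/R_E = sin(90 + el)/r  =>  cos(el) = (r/R_E)*sin(nadir)
cos(el) = (9506.7710 / 6371.0000) * sin(25.5 deg) = 0.6424063
el = arccos(0.6424063) = 50.0285 deg
(Earth-central angle = 90 - nadir - el = 14.4715 deg)

50.0285 degrees


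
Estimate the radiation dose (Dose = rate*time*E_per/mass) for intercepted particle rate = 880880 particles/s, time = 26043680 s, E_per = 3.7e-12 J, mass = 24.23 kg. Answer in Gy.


Total energy deposited = rate * time * E_per
  = 880880 * 26043680 * 3.7e-12 = 84.8830 J
Dose = E_total / mass = 84.8830 / 24.23
Dose = 3.5032 Gy

3.5032 Gy


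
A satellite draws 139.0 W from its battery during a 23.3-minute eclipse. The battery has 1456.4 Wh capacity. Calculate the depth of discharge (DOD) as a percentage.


E_used = P * t / 60 = 139.0 * 23.3 / 60 = 53.9783 Wh
DOD = E_used / E_total * 100 = 53.9783 / 1456.4 * 100
DOD = 3.7063 %

3.7063 %
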